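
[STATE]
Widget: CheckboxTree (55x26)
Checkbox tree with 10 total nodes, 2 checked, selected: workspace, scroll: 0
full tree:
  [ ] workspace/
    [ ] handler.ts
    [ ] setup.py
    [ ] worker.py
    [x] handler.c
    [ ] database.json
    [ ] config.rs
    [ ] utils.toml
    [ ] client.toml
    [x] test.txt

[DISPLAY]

>[-] workspace/                                        
   [ ] handler.ts                                      
   [ ] setup.py                                        
   [ ] worker.py                                       
   [x] handler.c                                       
   [ ] database.json                                   
   [ ] config.rs                                       
   [ ] utils.toml                                      
   [ ] client.toml                                     
   [x] test.txt                                        
                                                       
                                                       
                                                       
                                                       
                                                       
                                                       
                                                       
                                                       
                                                       
                                                       
                                                       
                                                       
                                                       
                                                       
                                                       
                                                       


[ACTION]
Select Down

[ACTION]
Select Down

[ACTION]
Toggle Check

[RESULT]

 [-] workspace/                                        
   [ ] handler.ts                                      
>  [x] setup.py                                        
   [ ] worker.py                                       
   [x] handler.c                                       
   [ ] database.json                                   
   [ ] config.rs                                       
   [ ] utils.toml                                      
   [ ] client.toml                                     
   [x] test.txt                                        
                                                       
                                                       
                                                       
                                                       
                                                       
                                                       
                                                       
                                                       
                                                       
                                                       
                                                       
                                                       
                                                       
                                                       
                                                       
                                                       


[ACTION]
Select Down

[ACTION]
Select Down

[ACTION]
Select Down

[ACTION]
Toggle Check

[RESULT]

 [-] workspace/                                        
   [ ] handler.ts                                      
   [x] setup.py                                        
   [ ] worker.py                                       
   [x] handler.c                                       
>  [x] database.json                                   
   [ ] config.rs                                       
   [ ] utils.toml                                      
   [ ] client.toml                                     
   [x] test.txt                                        
                                                       
                                                       
                                                       
                                                       
                                                       
                                                       
                                                       
                                                       
                                                       
                                                       
                                                       
                                                       
                                                       
                                                       
                                                       
                                                       


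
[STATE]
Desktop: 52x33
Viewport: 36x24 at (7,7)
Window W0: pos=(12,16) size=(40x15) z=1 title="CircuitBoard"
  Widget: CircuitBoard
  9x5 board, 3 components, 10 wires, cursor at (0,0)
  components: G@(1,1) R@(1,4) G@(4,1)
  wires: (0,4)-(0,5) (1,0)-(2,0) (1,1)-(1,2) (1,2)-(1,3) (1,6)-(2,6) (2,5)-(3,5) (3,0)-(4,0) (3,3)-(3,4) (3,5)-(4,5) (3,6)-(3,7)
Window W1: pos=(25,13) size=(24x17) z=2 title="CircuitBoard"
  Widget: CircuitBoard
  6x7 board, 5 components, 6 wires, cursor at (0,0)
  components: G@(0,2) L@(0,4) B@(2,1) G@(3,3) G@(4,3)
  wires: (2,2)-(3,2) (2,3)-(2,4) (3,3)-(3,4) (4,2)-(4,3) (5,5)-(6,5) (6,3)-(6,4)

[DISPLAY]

                                    
                                    
                                    
                                    
                                    
                                    
                  ┏━━━━━━━━━━━━━━━━━
                  ┃ CircuitBoard    
                  ┠─────────────────
     ┏━━━━━━━━━━━━┃   0 1 2 3 4 5   
     ┃ CircuitBoar┃0  [.]      G    
     ┠────────────┃                 
     ┃   0 1 2 3 4┃1                
     ┃0  [.]      ┃                 
     ┃            ┃2       B   ·   ·
     ┃1   ·   G ─ ┃            │    
     ┃    │       ┃3           ·   G
     ┃2   ·       ┃                 
     ┃            ┃4           · ─ G
     ┃3   ·       ┃                 
     ┃    │       ┃5                
     ┃4   ·   G   ┃                 
     ┃Cursor: (0,0┗━━━━━━━━━━━━━━━━━
     ┗━━━━━━━━━━━━━━━━━━━━━━━━━━━━━━


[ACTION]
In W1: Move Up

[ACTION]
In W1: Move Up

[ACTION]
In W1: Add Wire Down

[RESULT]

                                    
                                    
                                    
                                    
                                    
                                    
                  ┏━━━━━━━━━━━━━━━━━
                  ┃ CircuitBoard    
                  ┠─────────────────
     ┏━━━━━━━━━━━━┃   0 1 2 3 4 5   
     ┃ CircuitBoar┃0  [.]      G    
     ┠────────────┃    │            
     ┃   0 1 2 3 4┃1   ·            
     ┃0  [.]      ┃                 
     ┃            ┃2       B   ·   ·
     ┃1   ·   G ─ ┃            │    
     ┃    │       ┃3           ·   G
     ┃2   ·       ┃                 
     ┃            ┃4           · ─ G
     ┃3   ·       ┃                 
     ┃    │       ┃5                
     ┃4   ·   G   ┃                 
     ┃Cursor: (0,0┗━━━━━━━━━━━━━━━━━
     ┗━━━━━━━━━━━━━━━━━━━━━━━━━━━━━━


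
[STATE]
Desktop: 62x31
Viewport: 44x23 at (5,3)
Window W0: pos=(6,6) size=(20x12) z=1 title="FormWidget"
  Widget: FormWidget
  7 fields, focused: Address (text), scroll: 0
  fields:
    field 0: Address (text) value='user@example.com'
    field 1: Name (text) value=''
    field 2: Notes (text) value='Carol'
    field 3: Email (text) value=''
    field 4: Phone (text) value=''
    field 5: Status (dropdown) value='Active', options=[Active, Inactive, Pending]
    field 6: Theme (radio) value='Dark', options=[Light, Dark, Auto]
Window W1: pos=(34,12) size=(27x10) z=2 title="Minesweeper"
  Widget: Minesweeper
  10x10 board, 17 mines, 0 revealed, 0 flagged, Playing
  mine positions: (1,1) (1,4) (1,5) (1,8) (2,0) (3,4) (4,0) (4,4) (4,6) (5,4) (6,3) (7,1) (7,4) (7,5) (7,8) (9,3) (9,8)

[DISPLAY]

                                            
                                            
                                            
 ┏━━━━━━━━━━━━━━━━━━┓                       
 ┃ FormWidget       ┃                       
 ┠──────────────────┨                       
 ┃> Address:    [us]┃                       
 ┃  Name:       [  ]┃                       
 ┃  Notes:      [Ca]┃                       
 ┃  Email:      [  ]┃        ┏━━━━━━━━━━━━━━
 ┃  Phone:      [  ]┃        ┃ Minesweeper  
 ┃  Status:     [A▼]┃        ┠──────────────
 ┃  Theme:      ( ) ┃        ┃■■■■■■■■■■    
 ┃                  ┃        ┃■■■■■■■■■■    
 ┗━━━━━━━━━━━━━━━━━━┛        ┃■■■■■■■■■■    
                             ┃■■■■■■■■■■    
                             ┃■■■■■■■■■■    
                             ┃■■■■■■■■■■    
                             ┗━━━━━━━━━━━━━━
                                            
                                            
                                            
                                            


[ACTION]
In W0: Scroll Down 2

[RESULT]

                                            
                                            
                                            
 ┏━━━━━━━━━━━━━━━━━━┓                       
 ┃ FormWidget       ┃                       
 ┠──────────────────┨                       
 ┃  Notes:      [Ca]┃                       
 ┃  Email:      [  ]┃                       
 ┃  Phone:      [  ]┃                       
 ┃  Status:     [A▼]┃        ┏━━━━━━━━━━━━━━
 ┃  Theme:      ( ) ┃        ┃ Minesweeper  
 ┃                  ┃        ┠──────────────
 ┃                  ┃        ┃■■■■■■■■■■    
 ┃                  ┃        ┃■■■■■■■■■■    
 ┗━━━━━━━━━━━━━━━━━━┛        ┃■■■■■■■■■■    
                             ┃■■■■■■■■■■    
                             ┃■■■■■■■■■■    
                             ┃■■■■■■■■■■    
                             ┗━━━━━━━━━━━━━━
                                            
                                            
                                            
                                            


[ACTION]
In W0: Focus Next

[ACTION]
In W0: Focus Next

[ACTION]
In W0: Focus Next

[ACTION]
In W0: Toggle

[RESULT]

                                            
                                            
                                            
 ┏━━━━━━━━━━━━━━━━━━┓                       
 ┃ FormWidget       ┃                       
 ┠──────────────────┨                       
 ┃  Notes:      [Ca]┃                       
 ┃> Email:      [  ]┃                       
 ┃  Phone:      [  ]┃                       
 ┃  Status:     [A▼]┃        ┏━━━━━━━━━━━━━━
 ┃  Theme:      ( ) ┃        ┃ Minesweeper  
 ┃                  ┃        ┠──────────────
 ┃                  ┃        ┃■■■■■■■■■■    
 ┃                  ┃        ┃■■■■■■■■■■    
 ┗━━━━━━━━━━━━━━━━━━┛        ┃■■■■■■■■■■    
                             ┃■■■■■■■■■■    
                             ┃■■■■■■■■■■    
                             ┃■■■■■■■■■■    
                             ┗━━━━━━━━━━━━━━
                                            
                                            
                                            
                                            


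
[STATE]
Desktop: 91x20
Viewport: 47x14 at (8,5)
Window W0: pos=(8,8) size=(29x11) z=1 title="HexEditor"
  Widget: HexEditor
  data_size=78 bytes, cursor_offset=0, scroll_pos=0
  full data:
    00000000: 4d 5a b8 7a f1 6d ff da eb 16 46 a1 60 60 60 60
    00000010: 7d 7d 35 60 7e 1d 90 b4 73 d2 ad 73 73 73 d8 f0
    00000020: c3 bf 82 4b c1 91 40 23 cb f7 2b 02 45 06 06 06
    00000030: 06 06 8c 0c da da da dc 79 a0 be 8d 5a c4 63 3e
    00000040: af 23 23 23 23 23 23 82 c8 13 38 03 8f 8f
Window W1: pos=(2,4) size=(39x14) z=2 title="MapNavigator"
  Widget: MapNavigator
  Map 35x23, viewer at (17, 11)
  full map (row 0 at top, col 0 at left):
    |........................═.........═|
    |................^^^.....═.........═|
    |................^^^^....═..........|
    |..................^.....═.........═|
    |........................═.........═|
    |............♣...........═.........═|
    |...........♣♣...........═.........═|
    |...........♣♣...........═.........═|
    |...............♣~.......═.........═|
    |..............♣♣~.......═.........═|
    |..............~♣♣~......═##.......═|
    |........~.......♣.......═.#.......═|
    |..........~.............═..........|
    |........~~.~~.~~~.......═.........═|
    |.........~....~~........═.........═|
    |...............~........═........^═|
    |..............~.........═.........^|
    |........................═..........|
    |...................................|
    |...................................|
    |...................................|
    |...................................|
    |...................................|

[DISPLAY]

avigator                        ┃              
────────────────────────────────┨              
.......♣♣...........═.........═ ┃              
.......♣♣...........═.........═ ┃              
...........♣~.......═.........═ ┃              
..........♣♣~.......═.........═ ┃              
..........~♣♣~......═##.......═ ┃              
....~.......♣@......═.#.......═ ┃              
......~.............═.......... ┃              
....~~.~~.~~~.......═.........═ ┃              
.....~....~~........═.........═ ┃              
...........~........═........^═ ┃              
━━━━━━━━━━━━━━━━━━━━━━━━━━━━━━━━┛              
┗━━━━━━━━━━━━━━━━━━━━━━━━━━━┛                  


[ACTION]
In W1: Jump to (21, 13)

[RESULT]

avigator                        ┃              
────────────────────────────────┨              
.......♣~.......═.........═     ┃              
......♣♣~.......═.........═     ┃              
......~♣♣~......═##.......═     ┃              
~.......♣.......═.#.......═     ┃              
..~.............═..........     ┃              
~~.~~.~~~....@..═.........═     ┃              
.~....~~........═.........═     ┃              
.......~........═........^═     ┃              
......~.........═.........^     ┃              
................═..........     ┃              
━━━━━━━━━━━━━━━━━━━━━━━━━━━━━━━━┛              
┗━━━━━━━━━━━━━━━━━━━━━━━━━━━┛                  


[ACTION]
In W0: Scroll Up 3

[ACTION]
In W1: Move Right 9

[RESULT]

avigator                        ┃              
────────────────────────────────┨              
.......═.........═              ┃              
.......═.........═              ┃              
~......═##.......═              ┃              
.......═.#.......═              ┃              
.......═..........              ┃              
.......═.....@...═              ┃              
.......═.........═              ┃              
.......═........^═              ┃              
.......═.........^              ┃              
.......═..........              ┃              
━━━━━━━━━━━━━━━━━━━━━━━━━━━━━━━━┛              
┗━━━━━━━━━━━━━━━━━━━━━━━━━━━┛                  


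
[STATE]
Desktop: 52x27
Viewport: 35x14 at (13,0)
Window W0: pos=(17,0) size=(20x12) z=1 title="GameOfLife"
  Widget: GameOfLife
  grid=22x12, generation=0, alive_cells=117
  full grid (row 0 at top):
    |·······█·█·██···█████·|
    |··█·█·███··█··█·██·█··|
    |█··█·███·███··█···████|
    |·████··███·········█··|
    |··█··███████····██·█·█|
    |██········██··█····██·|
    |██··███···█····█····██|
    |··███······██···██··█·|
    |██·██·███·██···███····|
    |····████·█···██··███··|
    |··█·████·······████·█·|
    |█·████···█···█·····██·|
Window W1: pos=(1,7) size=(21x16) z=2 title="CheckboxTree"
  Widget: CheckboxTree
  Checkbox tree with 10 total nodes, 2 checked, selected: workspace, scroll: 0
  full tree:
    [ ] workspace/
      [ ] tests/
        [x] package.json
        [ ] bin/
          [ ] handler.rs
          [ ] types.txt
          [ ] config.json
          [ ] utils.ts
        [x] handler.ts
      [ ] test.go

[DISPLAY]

    ┏━━━━━━━━━━━━━━━━━━┓           
    ┃ GameOfLife       ┃           
    ┠──────────────────┨           
    ┃Gen: 0            ┃           
    ┃·█·███·███··█···██┃           
    ┃███··███·········█┃           
    ┃█··███████····██·█┃           
━━━━━━━━┓····██··█····█┃           
ee      ┃█···█····█····┃           
────────┨·····██···██··┃           
ace/    ┃███·██···███··┃           
s/      ┃━━━━━━━━━━━━━━┛           
ckage.js┃                          
n/      ┃                          


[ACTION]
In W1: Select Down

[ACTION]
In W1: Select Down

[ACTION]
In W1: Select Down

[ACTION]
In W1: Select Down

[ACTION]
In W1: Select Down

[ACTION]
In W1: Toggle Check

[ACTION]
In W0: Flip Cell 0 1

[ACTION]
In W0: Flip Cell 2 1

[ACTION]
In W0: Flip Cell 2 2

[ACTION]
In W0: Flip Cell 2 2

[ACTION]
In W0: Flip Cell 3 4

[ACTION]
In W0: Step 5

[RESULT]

    ┏━━━━━━━━━━━━━━━━━━┓           
    ┃ GameOfLife       ┃           
    ┠──────────────────┨           
    ┃Gen: 5            ┃           
    ┃···██········███·█┃           
    ┃····█···········█·┃           
    ┃·█·█············█·┃           
━━━━━━━━┓·········█····┃           
ee      ┃···██···█·█··█┃           
────────┨···██······█··┃           
ace/    ┃···██···█·····┃           
s/      ┃━━━━━━━━━━━━━━┛           
ckage.js┃                          
n/      ┃                          


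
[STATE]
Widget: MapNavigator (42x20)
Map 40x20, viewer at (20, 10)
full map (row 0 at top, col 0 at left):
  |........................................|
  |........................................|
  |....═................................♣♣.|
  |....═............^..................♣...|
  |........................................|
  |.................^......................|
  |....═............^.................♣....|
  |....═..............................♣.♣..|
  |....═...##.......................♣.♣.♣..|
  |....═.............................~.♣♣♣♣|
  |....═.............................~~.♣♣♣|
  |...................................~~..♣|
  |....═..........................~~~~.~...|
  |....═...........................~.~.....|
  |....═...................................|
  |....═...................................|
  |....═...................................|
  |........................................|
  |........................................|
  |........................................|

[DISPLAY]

 ........................................ 
 ........................................ 
 ....═................................♣♣. 
 ....═............^..................♣... 
 ........................................ 
 .................^...................... 
 ....═............^.................♣.... 
 ....═..............................♣.♣.. 
 ....═...##.......................♣.♣.♣.. 
 ....═.............................~.♣♣♣♣ 
 ....═...............@.............~~.♣♣♣ 
 ...................................~~..♣ 
 ....═..........................~~~~.~... 
 ....═...........................~.~..... 
 ....═................................... 
 ....═................................... 
 ....═................................... 
 ........................................ 
 ........................................ 
 ........................................ 


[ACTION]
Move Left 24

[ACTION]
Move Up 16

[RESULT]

                                          
                                          
                                          
                                          
                                          
                                          
                                          
                                          
                                          
                                          
                     @....................
                     .....................
                     ....═................
                     ....═............^...
                     .....................
                     .................^...
                     ....═............^...
                     ....═................
                     ....═...##...........
                     ....═................


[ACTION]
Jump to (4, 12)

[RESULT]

                 ....═....................
                 ....═............^.......
                 .........................
                 .................^.......
                 ....═............^.......
                 ....═....................
                 ....═...##...............
                 ....═....................
                 ....═....................
                 .........................
                 ....@....................
                 ....═....................
                 ....═....................
                 ....═....................
                 ....═....................
                 .........................
                 .........................
                 .........................
                                          
                                          


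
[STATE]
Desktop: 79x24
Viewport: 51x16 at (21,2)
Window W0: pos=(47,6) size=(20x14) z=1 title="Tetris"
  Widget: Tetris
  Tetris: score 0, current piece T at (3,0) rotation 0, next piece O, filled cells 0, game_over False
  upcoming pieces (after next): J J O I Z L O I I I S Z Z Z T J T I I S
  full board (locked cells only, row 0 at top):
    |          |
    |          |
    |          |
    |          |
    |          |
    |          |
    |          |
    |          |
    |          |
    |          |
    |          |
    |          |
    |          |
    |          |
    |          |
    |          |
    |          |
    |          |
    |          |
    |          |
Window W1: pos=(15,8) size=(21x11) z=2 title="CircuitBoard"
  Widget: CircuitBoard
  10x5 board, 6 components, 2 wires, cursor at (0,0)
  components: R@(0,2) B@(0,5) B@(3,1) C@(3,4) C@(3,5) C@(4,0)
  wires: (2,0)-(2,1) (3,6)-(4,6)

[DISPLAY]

                                                   
                                                   
                                                   
                                                   
                          ┏━━━━━━━━━━━━━━━━━━┓     
                          ┃ Tetris           ┃     
━━━━━━━━━━━━━━┓           ┠──────────────────┨     
uitBoard      ┃           ┃                  ┃     
──────────────┨           ┃                  ┃     
1 2 3 4 5 6 7 ┃           ┃                  ┃     
]      R      ┃           ┃                  ┃     
              ┃           ┃                  ┃     
              ┃           ┃                  ┃     
              ┃           ┃                  ┃     
 ─ ·          ┃           ┃                  ┃     
              ┃           ┃                  ┃     


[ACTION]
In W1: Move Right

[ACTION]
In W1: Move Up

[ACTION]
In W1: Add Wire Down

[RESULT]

                                                   
                                                   
                                                   
                                                   
                          ┏━━━━━━━━━━━━━━━━━━┓     
                          ┃ Tetris           ┃     
━━━━━━━━━━━━━━┓           ┠──────────────────┨     
uitBoard      ┃           ┃                  ┃     
──────────────┨           ┃                  ┃     
1 2 3 4 5 6 7 ┃           ┃                  ┃     
  [.]  R      ┃           ┃                  ┃     
   │          ┃           ┃                  ┃     
   ·          ┃           ┃                  ┃     
              ┃           ┃                  ┃     
 ─ ·          ┃           ┃                  ┃     
              ┃           ┃                  ┃     


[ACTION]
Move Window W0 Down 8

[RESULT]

                                                   
                                                   
                                                   
                                                   
                                                   
                                                   
━━━━━━━━━━━━━━┓                                    
uitBoard      ┃                                    
──────────────┨           ┏━━━━━━━━━━━━━━━━━━┓     
1 2 3 4 5 6 7 ┃           ┃ Tetris           ┃     
  [.]  R      ┃           ┠──────────────────┨     
   │          ┃           ┃                  ┃     
   ·          ┃           ┃                  ┃     
              ┃           ┃                  ┃     
 ─ ·          ┃           ┃                  ┃     
              ┃           ┃                  ┃     


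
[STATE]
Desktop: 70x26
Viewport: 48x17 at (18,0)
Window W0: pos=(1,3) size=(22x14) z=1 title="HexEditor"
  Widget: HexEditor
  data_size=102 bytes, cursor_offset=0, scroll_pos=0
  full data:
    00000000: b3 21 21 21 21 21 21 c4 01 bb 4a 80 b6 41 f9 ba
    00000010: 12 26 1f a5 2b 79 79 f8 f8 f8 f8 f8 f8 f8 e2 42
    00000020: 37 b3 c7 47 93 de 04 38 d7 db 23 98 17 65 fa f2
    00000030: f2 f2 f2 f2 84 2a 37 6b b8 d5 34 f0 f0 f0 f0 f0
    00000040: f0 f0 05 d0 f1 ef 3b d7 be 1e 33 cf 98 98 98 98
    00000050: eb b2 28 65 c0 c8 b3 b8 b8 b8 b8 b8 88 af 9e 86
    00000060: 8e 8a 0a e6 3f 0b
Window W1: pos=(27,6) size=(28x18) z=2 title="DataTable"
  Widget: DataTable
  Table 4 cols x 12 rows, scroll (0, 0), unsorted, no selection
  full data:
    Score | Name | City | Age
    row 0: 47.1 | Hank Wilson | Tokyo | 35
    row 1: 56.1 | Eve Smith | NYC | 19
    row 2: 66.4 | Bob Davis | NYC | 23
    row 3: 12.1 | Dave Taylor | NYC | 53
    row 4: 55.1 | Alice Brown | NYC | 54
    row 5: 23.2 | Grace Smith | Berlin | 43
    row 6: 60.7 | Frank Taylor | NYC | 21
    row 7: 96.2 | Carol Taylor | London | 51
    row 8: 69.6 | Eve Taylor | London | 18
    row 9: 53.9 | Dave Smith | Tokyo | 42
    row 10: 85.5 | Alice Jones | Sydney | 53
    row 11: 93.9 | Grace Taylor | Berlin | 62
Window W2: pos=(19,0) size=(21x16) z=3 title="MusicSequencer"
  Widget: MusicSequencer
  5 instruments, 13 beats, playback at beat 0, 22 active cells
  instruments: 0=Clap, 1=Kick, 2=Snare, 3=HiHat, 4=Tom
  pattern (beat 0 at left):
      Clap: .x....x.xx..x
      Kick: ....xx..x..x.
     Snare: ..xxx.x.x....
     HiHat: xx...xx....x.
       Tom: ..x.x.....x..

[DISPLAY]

 ┏━━━━━━━━━━━━━━━━━━━┓                          
 ┃ MusicSequencer    ┃                          
 ┠───────────────────┨                          
━┃      ▼123456789012┃                          
 ┃  Clap·█····█·██··█┃                          
─┃  Kick····██··█··█·┃                          
2┃ Snare··███·█·█····┃━━━━━━━━━━━━━━┓           
1┃ HiHat██···██····█·┃              ┃           
c┃   Tom··█·█·····█··┃──────────────┨           
f┃                   ┃      │City  │┃           
0┃                   ┃──────┼──────┼┃           
2┃                   ┃ilson │Tokyo │┃           
0┃                   ┃ith   │NYC   │┃           
 ┃                   ┃vis   │NYC   │┃           
 ┃                   ┃aylor │NYC   │┃           
 ┗━━━━━━━━━━━━━━━━━━━┛Brown │NYC   │┃           
━━━━┛    ┃23.2 │Grace Smith │Berlin│┃           


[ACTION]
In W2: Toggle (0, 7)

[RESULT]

 ┏━━━━━━━━━━━━━━━━━━━┓                          
 ┃ MusicSequencer    ┃                          
 ┠───────────────────┨                          
━┃      ▼123456789012┃                          
 ┃  Clap·█····████··█┃                          
─┃  Kick····██··█··█·┃                          
2┃ Snare··███·█·█····┃━━━━━━━━━━━━━━┓           
1┃ HiHat██···██····█·┃              ┃           
c┃   Tom··█·█·····█··┃──────────────┨           
f┃                   ┃      │City  │┃           
0┃                   ┃──────┼──────┼┃           
2┃                   ┃ilson │Tokyo │┃           
0┃                   ┃ith   │NYC   │┃           
 ┃                   ┃vis   │NYC   │┃           
 ┃                   ┃aylor │NYC   │┃           
 ┗━━━━━━━━━━━━━━━━━━━┛Brown │NYC   │┃           
━━━━┛    ┃23.2 │Grace Smith │Berlin│┃           


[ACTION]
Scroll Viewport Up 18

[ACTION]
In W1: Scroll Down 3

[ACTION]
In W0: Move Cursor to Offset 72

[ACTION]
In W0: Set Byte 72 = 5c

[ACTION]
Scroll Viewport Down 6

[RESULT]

2┃ Snare··███·█·█····┃━━━━━━━━━━━━━━┓           
1┃ HiHat██···██····█·┃              ┃           
c┃   Tom··█·█·····█··┃──────────────┨           
f┃                   ┃      │City  │┃           
0┃                   ┃──────┼──────┼┃           
2┃                   ┃ilson │Tokyo │┃           
0┃                   ┃ith   │NYC   │┃           
 ┃                   ┃vis   │NYC   │┃           
 ┃                   ┃aylor │NYC   │┃           
 ┗━━━━━━━━━━━━━━━━━━━┛Brown │NYC   │┃           
━━━━┛    ┃23.2 │Grace Smith │Berlin│┃           
         ┃60.7 │Frank Taylor│NYC   │┃           
         ┃96.2 │Carol Taylor│London│┃           
         ┃69.6 │Eve Taylor  │London│┃           
         ┃53.9 │Dave Smith  │Tokyo │┃           
         ┃85.5 │Alice Jones │Sydney│┃           
         ┃93.9 │Grace Taylor│Berlin│┃           


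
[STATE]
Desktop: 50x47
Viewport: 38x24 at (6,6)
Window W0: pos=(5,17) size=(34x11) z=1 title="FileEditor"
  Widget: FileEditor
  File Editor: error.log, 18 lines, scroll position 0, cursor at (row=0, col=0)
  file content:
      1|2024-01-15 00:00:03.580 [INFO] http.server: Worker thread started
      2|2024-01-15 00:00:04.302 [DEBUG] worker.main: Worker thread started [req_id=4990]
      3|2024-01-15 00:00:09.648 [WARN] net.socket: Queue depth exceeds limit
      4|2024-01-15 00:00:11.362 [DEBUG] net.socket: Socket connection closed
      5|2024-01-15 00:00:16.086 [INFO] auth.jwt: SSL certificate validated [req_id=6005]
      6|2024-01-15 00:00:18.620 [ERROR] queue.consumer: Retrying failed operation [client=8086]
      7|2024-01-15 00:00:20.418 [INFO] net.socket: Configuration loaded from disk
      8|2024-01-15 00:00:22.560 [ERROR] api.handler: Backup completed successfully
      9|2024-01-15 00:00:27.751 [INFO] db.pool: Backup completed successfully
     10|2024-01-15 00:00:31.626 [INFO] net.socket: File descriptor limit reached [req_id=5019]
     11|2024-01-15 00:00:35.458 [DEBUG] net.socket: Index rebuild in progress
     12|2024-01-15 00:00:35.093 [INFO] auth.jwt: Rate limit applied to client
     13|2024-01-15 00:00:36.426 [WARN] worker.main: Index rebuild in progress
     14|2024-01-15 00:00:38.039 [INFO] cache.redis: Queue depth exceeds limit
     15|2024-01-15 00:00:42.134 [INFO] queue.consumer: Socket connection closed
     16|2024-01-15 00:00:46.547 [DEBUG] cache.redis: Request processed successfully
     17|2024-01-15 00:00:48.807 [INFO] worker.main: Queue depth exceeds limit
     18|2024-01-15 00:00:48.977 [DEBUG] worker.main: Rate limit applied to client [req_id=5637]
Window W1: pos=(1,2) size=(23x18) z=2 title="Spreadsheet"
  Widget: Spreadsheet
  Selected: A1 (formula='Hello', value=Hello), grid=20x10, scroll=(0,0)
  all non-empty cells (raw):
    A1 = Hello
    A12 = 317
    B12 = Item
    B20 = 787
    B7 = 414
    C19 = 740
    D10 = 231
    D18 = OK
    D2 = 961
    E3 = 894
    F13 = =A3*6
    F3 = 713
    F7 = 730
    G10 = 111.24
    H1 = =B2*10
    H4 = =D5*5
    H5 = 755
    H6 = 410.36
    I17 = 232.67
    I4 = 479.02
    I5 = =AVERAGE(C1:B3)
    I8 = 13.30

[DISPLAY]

   A       B     ┃                    
-----------------┃                    
[Hello]        0 ┃                    
       0       0 ┃                    
       0       0 ┃                    
       0       0 ┃                    
       0       0 ┃                    
       0       0 ┃                    
       0     414 ┃                    
       0       0 ┃                    
       0       0 ┃                    
       0       0 ┃━━━━━━━━━━━━━━┓     
       0       0 ┃              ┃     
━━━━━━━━━━━━━━━━━┛──────────────┨     
█024-01-15 00:00:03.580 [INFO] ▲┃     
2024-01-15 00:00:04.302 [DEBUG]█┃     
2024-01-15 00:00:09.648 [WARN] ░┃     
2024-01-15 00:00:11.362 [DEBUG]░┃     
2024-01-15 00:00:16.086 [INFO] ░┃     
2024-01-15 00:00:18.620 [ERROR]░┃     
2024-01-15 00:00:20.418 [INFO] ▼┃     
━━━━━━━━━━━━━━━━━━━━━━━━━━━━━━━━┛     
                                      
                                      


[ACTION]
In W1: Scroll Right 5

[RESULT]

   F       G     ┃                    
-----------------┃                    
       0       0 ┃                    
       0       0 ┃                    
     713       0 ┃                    
       0       0 ┃                    
       0       0 ┃                    
       0       0 ┃                    
     730       0 ┃                    
       0       0 ┃                    
       0       0 ┃                    
       0  111.24 ┃━━━━━━━━━━━━━━┓     
       0       0 ┃              ┃     
━━━━━━━━━━━━━━━━━┛──────────────┨     
█024-01-15 00:00:03.580 [INFO] ▲┃     
2024-01-15 00:00:04.302 [DEBUG]█┃     
2024-01-15 00:00:09.648 [WARN] ░┃     
2024-01-15 00:00:11.362 [DEBUG]░┃     
2024-01-15 00:00:16.086 [INFO] ░┃     
2024-01-15 00:00:18.620 [ERROR]░┃     
2024-01-15 00:00:20.418 [INFO] ▼┃     
━━━━━━━━━━━━━━━━━━━━━━━━━━━━━━━━┛     
                                      
                                      


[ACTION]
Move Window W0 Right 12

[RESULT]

   F       G     ┃                    
-----------------┃                    
       0       0 ┃                    
       0       0 ┃                    
     713       0 ┃                    
       0       0 ┃                    
       0       0 ┃                    
       0       0 ┃                    
     730       0 ┃                    
       0       0 ┃                    
       0       0 ┃                    
       0  111.24 ┃━━━━━━━━━━━━━━━━━━━━
       0       0 ┃itor                
━━━━━━━━━━━━━━━━━┛────────────────────
          ┃█024-01-15 00:00:03.580 [IN
          ┃2024-01-15 00:00:04.302 [DE
          ┃2024-01-15 00:00:09.648 [WA
          ┃2024-01-15 00:00:11.362 [DE
          ┃2024-01-15 00:00:16.086 [IN
          ┃2024-01-15 00:00:18.620 [ER
          ┃2024-01-15 00:00:20.418 [IN
          ┗━━━━━━━━━━━━━━━━━━━━━━━━━━━
                                      
                                      


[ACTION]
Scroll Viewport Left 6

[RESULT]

 ┃       F       G     ┃              
 ┃---------------------┃              
 ┃  1        0       0 ┃              
 ┃  2        0       0 ┃              
 ┃  3      713       0 ┃              
 ┃  4        0       0 ┃              
 ┃  5        0       0 ┃              
 ┃  6        0       0 ┃              
 ┃  7      730       0 ┃              
 ┃  8        0       0 ┃              
 ┃  9        0       0 ┃              
 ┃ 10        0  111.24 ┃━━━━━━━━━━━━━━
 ┃ 11        0       0 ┃itor          
 ┗━━━━━━━━━━━━━━━━━━━━━┛──────────────
                ┃█024-01-15 00:00:03.5
                ┃2024-01-15 00:00:04.3
                ┃2024-01-15 00:00:09.6
                ┃2024-01-15 00:00:11.3
                ┃2024-01-15 00:00:16.0
                ┃2024-01-15 00:00:18.6
                ┃2024-01-15 00:00:20.4
                ┗━━━━━━━━━━━━━━━━━━━━━
                                      
                                      


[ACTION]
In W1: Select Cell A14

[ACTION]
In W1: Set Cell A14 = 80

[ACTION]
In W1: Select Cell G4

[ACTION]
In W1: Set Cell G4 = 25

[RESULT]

 ┃       F       G     ┃              
 ┃---------------------┃              
 ┃  1        0       0 ┃              
 ┃  2        0       0 ┃              
 ┃  3      713       0 ┃              
 ┃  4        0    [25] ┃              
 ┃  5        0       0 ┃              
 ┃  6        0       0 ┃              
 ┃  7      730       0 ┃              
 ┃  8        0       0 ┃              
 ┃  9        0       0 ┃              
 ┃ 10        0  111.24 ┃━━━━━━━━━━━━━━
 ┃ 11        0       0 ┃itor          
 ┗━━━━━━━━━━━━━━━━━━━━━┛──────────────
                ┃█024-01-15 00:00:03.5
                ┃2024-01-15 00:00:04.3
                ┃2024-01-15 00:00:09.6
                ┃2024-01-15 00:00:11.3
                ┃2024-01-15 00:00:16.0
                ┃2024-01-15 00:00:18.6
                ┃2024-01-15 00:00:20.4
                ┗━━━━━━━━━━━━━━━━━━━━━
                                      
                                      
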